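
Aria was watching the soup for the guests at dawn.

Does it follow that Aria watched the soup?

'watch' is atelic; if Aria was watching the soup, then Aria watched the soup (for some time).

yes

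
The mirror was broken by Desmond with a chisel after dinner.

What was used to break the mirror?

'with a chisel' marks the instrument of the breaking event.

a chisel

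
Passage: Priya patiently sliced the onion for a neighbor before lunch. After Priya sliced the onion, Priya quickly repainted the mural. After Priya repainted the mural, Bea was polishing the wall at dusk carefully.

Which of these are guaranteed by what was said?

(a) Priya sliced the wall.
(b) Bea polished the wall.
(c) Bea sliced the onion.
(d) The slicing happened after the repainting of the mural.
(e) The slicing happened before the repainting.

(b), (e)

(a) Not entailed — Priya sliced the onion, not the wall; the wall belongs to the polishing event.
(b) Entailed — 'polish' is an activity; 'was polishing' entails that some polishing happened, so 'polished' holds.
(c) Not entailed — the passage has Priya slicing the onion, not Bea.
(d) Not entailed — the narrative places the slicing before the repainting, not after.
(e) Entailed — the narrative places the slicing before the repainting.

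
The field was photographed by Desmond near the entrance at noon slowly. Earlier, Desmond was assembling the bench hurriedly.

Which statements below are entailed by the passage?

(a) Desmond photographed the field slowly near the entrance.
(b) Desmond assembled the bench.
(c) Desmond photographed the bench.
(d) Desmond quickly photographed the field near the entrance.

(a)

(a) Entailed — this follows by dropping conjuncts from the photographing event's description.
(b) Not entailed — 'was assembling' is progressive on an accomplishment; it does not entail the completed 'assembled'.
(c) Not entailed — Desmond photographed the field, not the bench; the bench belongs to the assembling event.
(d) Not entailed — 'quickly' adds a manner not in (and inconsistent with) the original.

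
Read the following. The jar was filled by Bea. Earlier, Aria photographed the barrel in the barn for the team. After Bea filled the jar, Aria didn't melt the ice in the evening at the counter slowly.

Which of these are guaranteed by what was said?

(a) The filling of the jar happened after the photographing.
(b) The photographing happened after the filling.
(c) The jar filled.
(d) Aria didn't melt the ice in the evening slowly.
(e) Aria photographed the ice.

(a) Entailed — the narrative places the photographing before the filling.
(b) Not entailed — the narrative places the photographing before the filling, not after.
(c) Entailed — 'Bea filled the jar' is causative; it entails the inchoative 'the jar filled'.
(d) Not entailed — dropping 'at the counter' under negation is not valid — the original leaves open that Aria melted the ice some other way.
(e) Not entailed — Aria photographed the barrel, not the ice; the ice belongs to the melting event.

(a), (c)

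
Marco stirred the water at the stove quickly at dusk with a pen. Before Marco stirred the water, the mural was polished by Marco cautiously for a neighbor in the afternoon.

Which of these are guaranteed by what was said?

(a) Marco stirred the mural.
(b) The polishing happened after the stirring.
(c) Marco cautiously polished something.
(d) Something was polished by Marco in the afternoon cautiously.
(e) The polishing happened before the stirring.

(c), (d), (e)

(a) Not entailed — Marco stirred the water, not the mural; the mural belongs to the polishing event.
(b) Not entailed — the narrative places the polishing before the stirring, not after.
(c) Entailed — this follows by dropping conjuncts from the polishing event's description.
(d) Entailed — this follows by dropping conjuncts from the polishing event's description.
(e) Entailed — the narrative places the polishing before the stirring.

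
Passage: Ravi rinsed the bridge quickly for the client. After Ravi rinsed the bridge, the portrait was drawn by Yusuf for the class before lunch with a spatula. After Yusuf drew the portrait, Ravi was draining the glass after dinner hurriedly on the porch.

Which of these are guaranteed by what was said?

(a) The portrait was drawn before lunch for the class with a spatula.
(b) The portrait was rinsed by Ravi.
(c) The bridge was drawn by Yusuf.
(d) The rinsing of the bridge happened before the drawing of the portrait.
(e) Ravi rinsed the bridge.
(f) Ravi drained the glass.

(a), (d), (e)

(a) Entailed — every conjunct here is already in the original drawing event.
(b) Not entailed — Ravi rinsed the bridge, not the portrait; the portrait belongs to the drawing event.
(c) Not entailed — Yusuf drew the portrait, not the bridge; the bridge belongs to the rinsing event.
(d) Entailed — the narrative places the rinsing before the drawing.
(e) Entailed — the original entails any weakening of itself; this just drops 'quickly', 'for the client'.
(f) Not entailed — 'was draining' is progressive on an accomplishment; it does not entail the completed 'drained'.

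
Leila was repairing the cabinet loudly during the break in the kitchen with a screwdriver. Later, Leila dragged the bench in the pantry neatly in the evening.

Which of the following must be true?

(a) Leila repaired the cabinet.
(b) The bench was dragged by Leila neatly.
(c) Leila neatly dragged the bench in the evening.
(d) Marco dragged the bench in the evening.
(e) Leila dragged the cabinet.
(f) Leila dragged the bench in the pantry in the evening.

(b), (c), (f)

(a) Not entailed — 'was repairing' is progressive on an accomplishment; it does not entail the completed 'repaired'.
(b) Entailed — this follows by dropping conjuncts from the dragging event's description.
(c) Entailed — the original entails any weakening of itself; this just drops 'in the pantry'.
(d) Not entailed — the passage has Leila dragging the bench, not Marco.
(e) Not entailed — Leila dragged the bench, not the cabinet; the cabinet belongs to the repairing event.
(f) Entailed — the original entails any weakening of itself; this just drops 'neatly'.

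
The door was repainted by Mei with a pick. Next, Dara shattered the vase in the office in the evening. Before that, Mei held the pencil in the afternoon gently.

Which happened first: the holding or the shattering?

The connectives place the holding before the shattering.

the holding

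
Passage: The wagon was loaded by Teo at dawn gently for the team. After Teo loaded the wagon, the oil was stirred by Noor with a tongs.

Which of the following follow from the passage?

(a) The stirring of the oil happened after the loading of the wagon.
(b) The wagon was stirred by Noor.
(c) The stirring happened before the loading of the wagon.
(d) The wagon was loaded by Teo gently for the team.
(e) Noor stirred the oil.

(a), (d), (e)

(a) Entailed — the narrative places the loading before the stirring.
(b) Not entailed — Noor stirred the oil, not the wagon; the wagon belongs to the loading event.
(c) Not entailed — the narrative places the loading before the stirring, not after.
(d) Entailed — this follows by dropping conjuncts from the loading event's description.
(e) Entailed — every conjunct here is already in the original stirring event.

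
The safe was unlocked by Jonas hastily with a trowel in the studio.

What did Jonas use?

a trowel

'with a trowel' marks the instrument of the unlocking event.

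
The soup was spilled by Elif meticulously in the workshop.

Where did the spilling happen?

in the workshop

'in the workshop' marks the location of the spilling event.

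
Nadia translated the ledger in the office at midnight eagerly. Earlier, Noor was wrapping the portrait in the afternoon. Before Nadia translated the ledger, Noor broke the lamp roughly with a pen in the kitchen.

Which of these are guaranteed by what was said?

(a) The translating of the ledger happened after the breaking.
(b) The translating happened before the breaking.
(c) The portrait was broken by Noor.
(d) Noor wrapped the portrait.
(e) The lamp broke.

(a), (e)

(a) Entailed — the narrative places the breaking before the translating.
(b) Not entailed — the narrative places the breaking before the translating, not after.
(c) Not entailed — Noor broke the lamp, not the portrait; the portrait belongs to the wrapping event.
(d) Not entailed — 'was wrapping' is progressive on an accomplishment; it does not entail the completed 'wrapped'.
(e) Entailed — 'Noor broke the lamp' is causative; it entails the inchoative 'the lamp broke'.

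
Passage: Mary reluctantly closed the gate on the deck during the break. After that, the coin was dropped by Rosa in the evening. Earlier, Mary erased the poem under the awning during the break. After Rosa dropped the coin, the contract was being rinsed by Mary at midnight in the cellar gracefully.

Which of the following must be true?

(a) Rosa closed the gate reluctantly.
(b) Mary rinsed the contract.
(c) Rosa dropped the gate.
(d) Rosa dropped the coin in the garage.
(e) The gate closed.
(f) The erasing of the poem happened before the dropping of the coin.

(a) Not entailed — the passage has Mary closing the gate, not Rosa.
(b) Entailed — 'rinse' is an activity; 'was rinsing' entails that some rinsing happened, so 'rinsed' holds.
(c) Not entailed — Rosa dropped the coin, not the gate; the gate belongs to the closing event.
(d) Not entailed — 'in the garage' adds information not in the original event.
(e) Entailed — 'Mary closed the gate' is causative; it entails the inchoative 'the gate closed'.
(f) Entailed — the narrative places the erasing before the dropping.

(b), (e), (f)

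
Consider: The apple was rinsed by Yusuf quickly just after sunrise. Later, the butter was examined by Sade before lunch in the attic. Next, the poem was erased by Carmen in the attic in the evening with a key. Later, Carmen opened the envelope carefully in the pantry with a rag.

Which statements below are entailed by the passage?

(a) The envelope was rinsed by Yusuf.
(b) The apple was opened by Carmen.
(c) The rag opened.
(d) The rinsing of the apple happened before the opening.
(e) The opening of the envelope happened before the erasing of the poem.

(a) Not entailed — Yusuf rinsed the apple, not the envelope; the envelope belongs to the opening event.
(b) Not entailed — Carmen opened the envelope, not the apple; the apple belongs to the rinsing event.
(c) Not entailed — the envelope is what opened, not the rag.
(d) Entailed — the narrative places the rinsing before the opening.
(e) Not entailed — the narrative places the erasing before the opening, not after.

(d)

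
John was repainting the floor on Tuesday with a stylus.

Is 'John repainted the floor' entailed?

'was repainting' is progressive; for an accomplishment like 'repaint the floor', it doesn't entail completion.

no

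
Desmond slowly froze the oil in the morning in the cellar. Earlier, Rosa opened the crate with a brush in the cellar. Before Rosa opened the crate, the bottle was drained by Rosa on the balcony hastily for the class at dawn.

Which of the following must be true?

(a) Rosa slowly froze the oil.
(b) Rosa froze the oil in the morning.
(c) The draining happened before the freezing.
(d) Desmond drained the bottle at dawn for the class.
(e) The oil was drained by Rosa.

(a) Not entailed — the passage has Desmond freezing the oil, not Rosa.
(b) Not entailed — the passage has Desmond freezing the oil, not Rosa.
(c) Entailed — the narrative places the draining before the freezing.
(d) Not entailed — the passage has Rosa draining the bottle, not Desmond.
(e) Not entailed — Rosa drained the bottle, not the oil; the oil belongs to the freezing event.

(c)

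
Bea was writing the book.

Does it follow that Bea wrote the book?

no

'was writing' is progressive; for an accomplishment like 'write the book', it doesn't entail completion.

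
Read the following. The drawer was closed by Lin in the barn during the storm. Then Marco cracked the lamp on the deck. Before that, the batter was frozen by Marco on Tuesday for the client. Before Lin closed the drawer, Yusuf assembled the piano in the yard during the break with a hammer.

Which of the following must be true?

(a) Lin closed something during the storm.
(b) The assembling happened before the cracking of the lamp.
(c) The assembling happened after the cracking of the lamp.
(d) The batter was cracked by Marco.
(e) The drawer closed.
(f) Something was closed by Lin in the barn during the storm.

(a) Entailed — the original entails any weakening of itself; this just drops 'in the barn' and generalizes the patient.
(b) Entailed — the narrative places the assembling before the cracking.
(c) Not entailed — the narrative places the assembling before the cracking, not after.
(d) Not entailed — Marco cracked the lamp, not the batter; the batter belongs to the freezing event.
(e) Entailed — 'Lin closed the drawer' is causative; it entails the inchoative 'the drawer closed'.
(f) Entailed — every conjunct here is already in the original closing event.

(a), (b), (e), (f)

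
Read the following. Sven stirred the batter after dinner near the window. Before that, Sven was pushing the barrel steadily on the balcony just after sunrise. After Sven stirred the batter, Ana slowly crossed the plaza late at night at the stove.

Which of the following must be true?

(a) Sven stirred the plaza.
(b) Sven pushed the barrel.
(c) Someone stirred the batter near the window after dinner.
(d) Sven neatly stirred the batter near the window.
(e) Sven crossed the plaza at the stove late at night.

(b), (c)

(a) Not entailed — Sven stirred the batter, not the plaza; the plaza belongs to the crossing event.
(b) Entailed — 'push' is an activity; 'was pushing' entails that some pushing happened, so 'pushed' holds.
(c) Entailed — generalizing the agent leaves a sub-description the original still satisfies.
(d) Not entailed — 'neatly' adds information not in the original event.
(e) Not entailed — the passage has Ana crossing the plaza, not Sven.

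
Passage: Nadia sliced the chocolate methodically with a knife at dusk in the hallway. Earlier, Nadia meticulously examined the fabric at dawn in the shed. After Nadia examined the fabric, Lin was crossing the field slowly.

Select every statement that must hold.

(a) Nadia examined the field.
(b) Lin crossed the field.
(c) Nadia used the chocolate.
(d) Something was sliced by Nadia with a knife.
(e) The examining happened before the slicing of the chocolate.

(d), (e)

(a) Not entailed — Nadia examined the fabric, not the field; the field belongs to the crossing event.
(b) Not entailed — 'was crossing' is progressive on an accomplishment; it does not entail the completed 'crossed'.
(c) Not entailed — the chocolate is the patient, not an instrument — Nadia used a knife.
(d) Entailed — this follows by dropping conjuncts from the slicing event's description.
(e) Entailed — the narrative places the examining before the slicing.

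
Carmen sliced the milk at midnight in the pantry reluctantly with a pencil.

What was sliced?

the milk

'the milk' marks the patient of the slicing event.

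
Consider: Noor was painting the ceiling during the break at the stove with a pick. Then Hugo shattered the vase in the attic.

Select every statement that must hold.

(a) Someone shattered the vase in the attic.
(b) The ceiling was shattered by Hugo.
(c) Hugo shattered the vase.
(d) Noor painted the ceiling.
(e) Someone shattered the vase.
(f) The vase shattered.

(a) Entailed — this follows by dropping conjuncts from the shattering event's description.
(b) Not entailed — Hugo shattered the vase, not the ceiling; the ceiling belongs to the painting event.
(c) Entailed — this follows by dropping conjuncts from the shattering event's description.
(d) Not entailed — 'was painting' is progressive on an accomplishment; it does not entail the completed 'painted'.
(e) Entailed — every conjunct here is already in the original shattering event.
(f) Entailed — 'Hugo shattered the vase' is causative; it entails the inchoative 'the vase shattered'.

(a), (c), (e), (f)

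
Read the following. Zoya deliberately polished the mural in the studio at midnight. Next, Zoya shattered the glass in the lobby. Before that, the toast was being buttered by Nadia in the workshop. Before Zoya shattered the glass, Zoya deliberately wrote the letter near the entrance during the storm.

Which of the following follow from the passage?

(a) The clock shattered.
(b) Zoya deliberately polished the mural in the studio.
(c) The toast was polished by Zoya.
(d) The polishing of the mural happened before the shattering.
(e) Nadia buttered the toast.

(b), (d)

(a) Not entailed — the glass is what shattered, not the clock.
(b) Entailed — every conjunct here is already in the original polishing event.
(c) Not entailed — Zoya polished the mural, not the toast; the toast belongs to the buttering event.
(d) Entailed — the narrative places the polishing before the shattering.
(e) Not entailed — 'was buttering' is progressive on an accomplishment; it does not entail the completed 'buttered'.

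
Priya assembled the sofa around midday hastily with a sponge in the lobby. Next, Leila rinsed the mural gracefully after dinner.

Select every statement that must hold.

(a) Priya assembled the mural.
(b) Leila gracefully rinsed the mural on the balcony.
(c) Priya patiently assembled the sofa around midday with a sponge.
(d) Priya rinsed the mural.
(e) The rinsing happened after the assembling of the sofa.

(e)

(a) Not entailed — Priya assembled the sofa, not the mural; the mural belongs to the rinsing event.
(b) Not entailed — 'on the balcony' adds information not in the original event.
(c) Not entailed — 'patiently' adds a manner not in (and inconsistent with) the original.
(d) Not entailed — the passage has Leila rinsing the mural, not Priya.
(e) Entailed — the narrative places the assembling before the rinsing.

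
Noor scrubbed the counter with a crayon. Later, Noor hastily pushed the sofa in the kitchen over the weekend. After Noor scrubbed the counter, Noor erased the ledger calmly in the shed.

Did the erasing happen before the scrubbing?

no

The narrative orders the scrubbing before the erasing.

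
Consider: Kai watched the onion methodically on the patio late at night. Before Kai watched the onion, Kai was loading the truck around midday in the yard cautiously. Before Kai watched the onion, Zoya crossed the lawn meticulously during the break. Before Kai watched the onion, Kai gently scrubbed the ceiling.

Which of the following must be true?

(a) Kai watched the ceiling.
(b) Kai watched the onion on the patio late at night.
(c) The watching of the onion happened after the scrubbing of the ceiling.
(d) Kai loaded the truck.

(b), (c)

(a) Not entailed — Kai watched the onion, not the ceiling; the ceiling belongs to the scrubbing event.
(b) Entailed — the original entails any weakening of itself; this just drops 'methodically'.
(c) Entailed — the narrative places the scrubbing before the watching.
(d) Not entailed — 'was loading' is progressive on an accomplishment; it does not entail the completed 'loaded'.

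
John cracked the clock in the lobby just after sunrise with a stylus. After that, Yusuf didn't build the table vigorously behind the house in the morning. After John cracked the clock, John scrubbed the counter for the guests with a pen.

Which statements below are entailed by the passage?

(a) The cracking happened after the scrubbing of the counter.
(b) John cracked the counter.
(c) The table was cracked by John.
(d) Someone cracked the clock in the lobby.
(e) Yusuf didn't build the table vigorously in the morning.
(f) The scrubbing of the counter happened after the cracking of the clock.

(d), (f)

(a) Not entailed — the narrative places the cracking before the scrubbing, not after.
(b) Not entailed — John cracked the clock, not the counter; the counter belongs to the scrubbing event.
(c) Not entailed — John cracked the clock, not the table; the table belongs to the building event.
(d) Entailed — dropping 'just after sunrise', 'with a stylus' and generalizing the agent leaves a sub-description the original still satisfies.
(e) Not entailed — dropping 'behind the house' under negation is not valid — the original leaves open that Yusuf built the table some other way.
(f) Entailed — the narrative places the cracking before the scrubbing.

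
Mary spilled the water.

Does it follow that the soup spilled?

no

Nothing is said about any soup; only the water is affected.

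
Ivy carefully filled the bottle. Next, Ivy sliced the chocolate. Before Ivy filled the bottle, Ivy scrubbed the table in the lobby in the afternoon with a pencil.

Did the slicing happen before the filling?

The narrative orders the filling before the slicing.

no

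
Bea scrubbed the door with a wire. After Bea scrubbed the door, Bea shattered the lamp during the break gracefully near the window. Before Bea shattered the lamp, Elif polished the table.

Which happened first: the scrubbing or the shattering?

the scrubbing

The connectives place the scrubbing before the shattering.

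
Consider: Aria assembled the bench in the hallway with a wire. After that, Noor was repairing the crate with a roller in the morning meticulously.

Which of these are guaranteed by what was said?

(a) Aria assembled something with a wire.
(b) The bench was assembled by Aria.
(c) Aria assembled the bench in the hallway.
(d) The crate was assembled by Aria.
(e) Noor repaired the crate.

(a) Entailed — every conjunct here is already in the original assembling event.
(b) Entailed — the original entails any weakening of itself; this just drops 'with a wire', 'in the hallway'.
(c) Entailed — dropping 'with a wire' leaves a sub-description the original still satisfies.
(d) Not entailed — Aria assembled the bench, not the crate; the crate belongs to the repairing event.
(e) Not entailed — 'was repairing' is progressive on an accomplishment; it does not entail the completed 'repaired'.

(a), (b), (c)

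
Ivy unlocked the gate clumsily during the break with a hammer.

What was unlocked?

'the gate' marks the patient of the unlocking event.

the gate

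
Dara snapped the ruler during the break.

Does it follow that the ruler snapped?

'Dara snapped the ruler' is the causative; it entails the inchoative 'the ruler snapped'.

yes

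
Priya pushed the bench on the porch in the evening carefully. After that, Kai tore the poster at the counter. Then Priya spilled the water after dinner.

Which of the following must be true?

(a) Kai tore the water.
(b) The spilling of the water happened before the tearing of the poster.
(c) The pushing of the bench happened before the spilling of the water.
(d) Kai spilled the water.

(a) Not entailed — Kai tore the poster, not the water; the water belongs to the spilling event.
(b) Not entailed — the narrative places the tearing before the spilling, not after.
(c) Entailed — the narrative places the pushing before the spilling.
(d) Not entailed — the passage has Priya spilling the water, not Kai.

(c)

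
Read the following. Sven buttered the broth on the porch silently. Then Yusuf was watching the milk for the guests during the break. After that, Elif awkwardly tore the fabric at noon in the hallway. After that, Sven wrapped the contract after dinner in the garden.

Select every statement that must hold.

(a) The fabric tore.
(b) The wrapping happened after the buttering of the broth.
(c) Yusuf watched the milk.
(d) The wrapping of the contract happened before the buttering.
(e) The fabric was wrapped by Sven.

(a) Entailed — 'Elif tore the fabric' is causative; it entails the inchoative 'the fabric tore'.
(b) Entailed — the narrative places the buttering before the wrapping.
(c) Entailed — 'watch' is an activity; 'was watching' entails that some watching happened, so 'watched' holds.
(d) Not entailed — the narrative places the buttering before the wrapping, not after.
(e) Not entailed — Sven wrapped the contract, not the fabric; the fabric belongs to the tearing event.

(a), (b), (c)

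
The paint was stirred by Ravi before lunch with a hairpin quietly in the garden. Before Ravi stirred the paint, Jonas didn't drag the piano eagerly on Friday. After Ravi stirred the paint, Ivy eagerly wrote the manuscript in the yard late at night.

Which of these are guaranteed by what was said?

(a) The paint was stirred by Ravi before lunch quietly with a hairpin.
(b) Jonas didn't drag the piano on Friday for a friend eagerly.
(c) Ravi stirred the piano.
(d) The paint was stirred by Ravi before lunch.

(a), (b), (d)

(a) Entailed — every conjunct here is already in the original stirring event.
(b) Entailed — under negation, adding a further restriction is entailed: if no such dragging event occurred, none occurred for a friend either.
(c) Not entailed — Ravi stirred the paint, not the piano; the piano belongs to the dragging event.
(d) Entailed — the original entails any weakening of itself; this just drops 'quietly', 'with a hairpin', 'in the garden'.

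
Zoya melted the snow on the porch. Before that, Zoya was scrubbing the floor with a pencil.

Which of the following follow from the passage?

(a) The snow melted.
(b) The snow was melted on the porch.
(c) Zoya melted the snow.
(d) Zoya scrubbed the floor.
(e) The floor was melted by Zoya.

(a), (b), (c), (d)

(a) Entailed — 'Zoya melted the snow' is causative; it entails the inchoative 'the snow melted'.
(b) Entailed — the original entails any weakening of itself; this just generalizes the agent.
(c) Entailed — the original entails any weakening of itself; this just drops 'on the porch'.
(d) Entailed — 'scrub' is an activity; 'was scrubbing' entails that some scrubbing happened, so 'scrubbed' holds.
(e) Not entailed — Zoya melted the snow, not the floor; the floor belongs to the scrubbing event.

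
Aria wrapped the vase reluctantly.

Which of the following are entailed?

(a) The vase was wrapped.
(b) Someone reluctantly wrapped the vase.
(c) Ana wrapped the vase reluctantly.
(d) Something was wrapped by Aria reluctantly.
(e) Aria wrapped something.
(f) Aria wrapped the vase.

(a), (b), (d), (e), (f)

(a) Entailed — the original entails any weakening of itself; this just drops 'reluctantly' and generalizes the agent.
(b) Entailed — every conjunct here is already in the original wrapping event.
(c) Not entailed — the passage has Aria wrapping the vase, not Ana.
(d) Entailed — generalizing the patient leaves a sub-description the original still satisfies.
(e) Entailed — this follows by dropping conjuncts from the wrapping event's description.
(f) Entailed — the original entails any weakening of itself; this just drops 'reluctantly'.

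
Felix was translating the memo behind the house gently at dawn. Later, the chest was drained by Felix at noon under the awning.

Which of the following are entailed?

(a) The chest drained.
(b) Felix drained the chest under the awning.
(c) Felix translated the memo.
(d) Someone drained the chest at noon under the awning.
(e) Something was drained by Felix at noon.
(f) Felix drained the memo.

(a), (b), (d), (e)

(a) Entailed — 'Felix drained the chest' is causative; it entails the inchoative 'the chest drained'.
(b) Entailed — every conjunct here is already in the original draining event.
(c) Not entailed — 'was translating' is progressive on an accomplishment; it does not entail the completed 'translated'.
(d) Entailed — the original entails any weakening of itself; this just generalizes the agent.
(e) Entailed — the original entails any weakening of itself; this just drops 'under the awning' and generalizes the patient.
(f) Not entailed — Felix drained the chest, not the memo; the memo belongs to the translating event.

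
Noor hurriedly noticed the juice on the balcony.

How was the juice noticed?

hurriedly

'hurriedly' marks the manner of the noticing event.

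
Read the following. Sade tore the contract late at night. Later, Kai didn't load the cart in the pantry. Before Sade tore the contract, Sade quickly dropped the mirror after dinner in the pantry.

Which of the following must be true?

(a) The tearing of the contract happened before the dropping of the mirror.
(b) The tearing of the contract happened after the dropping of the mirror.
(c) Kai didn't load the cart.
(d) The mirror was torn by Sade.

(b)

(a) Not entailed — the narrative places the dropping before the tearing, not after.
(b) Entailed — the narrative places the dropping before the tearing.
(c) Not entailed — dropping 'in the pantry' under negation is not valid — the original leaves open that Kai loaded the cart some other way.
(d) Not entailed — Sade tore the contract, not the mirror; the mirror belongs to the dropping event.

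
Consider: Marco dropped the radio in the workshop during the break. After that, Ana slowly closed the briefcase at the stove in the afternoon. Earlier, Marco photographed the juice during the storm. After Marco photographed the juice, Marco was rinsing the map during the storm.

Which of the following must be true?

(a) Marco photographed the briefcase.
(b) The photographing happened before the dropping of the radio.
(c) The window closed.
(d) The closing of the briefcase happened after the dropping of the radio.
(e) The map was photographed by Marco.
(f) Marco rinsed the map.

(a) Not entailed — Marco photographed the juice, not the briefcase; the briefcase belongs to the closing event.
(b) Not entailed — the narrative doesn't order the photographing relative to the dropping.
(c) Not entailed — the briefcase is what closed, not the window.
(d) Entailed — the narrative places the dropping before the closing.
(e) Not entailed — Marco photographed the juice, not the map; the map belongs to the rinsing event.
(f) Entailed — 'rinse' is an activity; 'was rinsing' entails that some rinsing happened, so 'rinsed' holds.

(d), (f)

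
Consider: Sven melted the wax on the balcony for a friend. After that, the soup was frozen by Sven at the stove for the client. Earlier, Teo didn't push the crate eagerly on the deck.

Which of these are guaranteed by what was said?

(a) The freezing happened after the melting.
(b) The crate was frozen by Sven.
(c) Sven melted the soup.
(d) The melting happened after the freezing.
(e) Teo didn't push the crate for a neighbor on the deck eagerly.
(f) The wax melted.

(a) Entailed — the narrative places the melting before the freezing.
(b) Not entailed — Sven froze the soup, not the crate; the crate belongs to the pushing event.
(c) Not entailed — Sven melted the wax, not the soup; the soup belongs to the freezing event.
(d) Not entailed — the narrative places the melting before the freezing, not after.
(e) Entailed — under negation, adding a further restriction is entailed: if no such pushing event occurred, none occurred for a neighbor either.
(f) Entailed — 'Sven melted the wax' is causative; it entails the inchoative 'the wax melted'.

(a), (e), (f)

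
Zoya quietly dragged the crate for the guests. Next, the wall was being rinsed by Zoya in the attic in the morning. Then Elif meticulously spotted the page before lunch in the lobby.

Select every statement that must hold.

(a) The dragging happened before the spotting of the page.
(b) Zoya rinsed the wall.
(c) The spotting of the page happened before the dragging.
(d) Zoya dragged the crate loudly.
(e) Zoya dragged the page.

(a) Entailed — the narrative places the dragging before the spotting.
(b) Entailed — 'rinse' is an activity; 'was rinsing' entails that some rinsing happened, so 'rinsed' holds.
(c) Not entailed — the narrative places the dragging before the spotting, not after.
(d) Not entailed — 'loudly' adds a manner not in (and inconsistent with) the original.
(e) Not entailed — Zoya dragged the crate, not the page; the page belongs to the spotting event.

(a), (b)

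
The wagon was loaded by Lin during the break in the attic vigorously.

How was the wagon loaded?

vigorously

'vigorously' marks the manner of the loading event.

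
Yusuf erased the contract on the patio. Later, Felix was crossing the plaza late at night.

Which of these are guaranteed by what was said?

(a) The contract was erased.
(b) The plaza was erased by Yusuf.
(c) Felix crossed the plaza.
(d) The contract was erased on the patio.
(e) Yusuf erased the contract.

(a) Entailed — every conjunct here is already in the original erasing event.
(b) Not entailed — Yusuf erased the contract, not the plaza; the plaza belongs to the crossing event.
(c) Not entailed — 'was crossing' is progressive on an accomplishment; it does not entail the completed 'crossed'.
(d) Entailed — every conjunct here is already in the original erasing event.
(e) Entailed — the original entails any weakening of itself; this just drops 'on the patio'.

(a), (d), (e)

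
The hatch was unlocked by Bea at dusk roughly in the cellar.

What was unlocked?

'the hatch' marks the patient of the unlocking event.

the hatch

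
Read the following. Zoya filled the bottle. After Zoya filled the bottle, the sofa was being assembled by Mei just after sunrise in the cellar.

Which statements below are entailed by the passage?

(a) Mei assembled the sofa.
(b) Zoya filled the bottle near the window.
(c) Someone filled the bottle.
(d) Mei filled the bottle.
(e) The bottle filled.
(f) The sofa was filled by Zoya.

(c), (e)

(a) Not entailed — 'was assembling' is progressive on an accomplishment; it does not entail the completed 'assembled'.
(b) Not entailed — 'near the window' adds information not in the original event.
(c) Entailed — the original entails any weakening of itself; this just generalizes the agent.
(d) Not entailed — the passage has Zoya filling the bottle, not Mei.
(e) Entailed — 'Zoya filled the bottle' is causative; it entails the inchoative 'the bottle filled'.
(f) Not entailed — Zoya filled the bottle, not the sofa; the sofa belongs to the assembling event.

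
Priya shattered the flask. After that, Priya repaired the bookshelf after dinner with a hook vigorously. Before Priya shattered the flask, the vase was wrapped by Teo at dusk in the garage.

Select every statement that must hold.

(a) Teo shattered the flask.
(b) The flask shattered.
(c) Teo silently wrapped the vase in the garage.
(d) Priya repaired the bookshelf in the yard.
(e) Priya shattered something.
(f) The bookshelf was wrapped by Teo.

(a) Not entailed — the passage has Priya shattering the flask, not Teo.
(b) Entailed — 'Priya shattered the flask' is causative; it entails the inchoative 'the flask shattered'.
(c) Not entailed — 'silently' adds information not in the original event.
(d) Not entailed — 'in the yard' adds information not in the original event.
(e) Entailed — the original entails any weakening of itself; this just generalizes the patient.
(f) Not entailed — Teo wrapped the vase, not the bookshelf; the bookshelf belongs to the repairing event.

(b), (e)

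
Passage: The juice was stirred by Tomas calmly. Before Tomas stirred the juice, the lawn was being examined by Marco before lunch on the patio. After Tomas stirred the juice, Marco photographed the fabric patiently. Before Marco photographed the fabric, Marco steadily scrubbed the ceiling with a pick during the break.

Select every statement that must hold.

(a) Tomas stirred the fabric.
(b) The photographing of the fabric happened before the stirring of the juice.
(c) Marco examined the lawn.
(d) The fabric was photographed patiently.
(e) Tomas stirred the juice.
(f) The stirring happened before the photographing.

(c), (d), (e), (f)

(a) Not entailed — Tomas stirred the juice, not the fabric; the fabric belongs to the photographing event.
(b) Not entailed — the narrative places the stirring before the photographing, not after.
(c) Entailed — 'examine' is an activity; 'was examining' entails that some examining happened, so 'examined' holds.
(d) Entailed — this follows by dropping conjuncts from the photographing event's description.
(e) Entailed — the original entails any weakening of itself; this just drops 'calmly'.
(f) Entailed — the narrative places the stirring before the photographing.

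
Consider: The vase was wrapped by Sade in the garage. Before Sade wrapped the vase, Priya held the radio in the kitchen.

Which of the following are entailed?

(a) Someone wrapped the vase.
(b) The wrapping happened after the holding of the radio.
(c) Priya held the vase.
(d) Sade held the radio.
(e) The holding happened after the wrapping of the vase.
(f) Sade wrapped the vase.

(a), (b), (f)

(a) Entailed — dropping 'in the garage' and generalizing the agent leaves a sub-description the original still satisfies.
(b) Entailed — the narrative places the holding before the wrapping.
(c) Not entailed — Priya held the radio, not the vase; the vase belongs to the wrapping event.
(d) Not entailed — the passage has Priya holding the radio, not Sade.
(e) Not entailed — the narrative places the holding before the wrapping, not after.
(f) Entailed — dropping 'in the garage' leaves a sub-description the original still satisfies.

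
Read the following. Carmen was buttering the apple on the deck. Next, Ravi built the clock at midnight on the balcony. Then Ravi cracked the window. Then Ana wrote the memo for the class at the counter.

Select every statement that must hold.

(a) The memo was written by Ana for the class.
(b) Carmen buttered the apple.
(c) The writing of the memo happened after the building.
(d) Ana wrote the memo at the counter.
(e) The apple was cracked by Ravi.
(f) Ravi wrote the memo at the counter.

(a) Entailed — dropping 'at the counter' leaves a sub-description the original still satisfies.
(b) Not entailed — 'was buttering' is progressive on an accomplishment; it does not entail the completed 'buttered'.
(c) Entailed — the narrative places the building before the writing.
(d) Entailed — every conjunct here is already in the original writing event.
(e) Not entailed — Ravi cracked the window, not the apple; the apple belongs to the buttering event.
(f) Not entailed — the passage has Ana writing the memo, not Ravi.

(a), (c), (d)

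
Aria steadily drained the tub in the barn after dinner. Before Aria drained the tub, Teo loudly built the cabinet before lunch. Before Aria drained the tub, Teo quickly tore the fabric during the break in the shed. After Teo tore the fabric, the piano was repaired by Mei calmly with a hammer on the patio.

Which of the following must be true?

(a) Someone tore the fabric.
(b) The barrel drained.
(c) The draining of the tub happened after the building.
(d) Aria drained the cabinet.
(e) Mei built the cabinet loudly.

(a), (c)

(a) Entailed — every conjunct here is already in the original tearing event.
(b) Not entailed — the tub is what drained, not the barrel.
(c) Entailed — the narrative places the building before the draining.
(d) Not entailed — Aria drained the tub, not the cabinet; the cabinet belongs to the building event.
(e) Not entailed — the passage has Teo building the cabinet, not Mei.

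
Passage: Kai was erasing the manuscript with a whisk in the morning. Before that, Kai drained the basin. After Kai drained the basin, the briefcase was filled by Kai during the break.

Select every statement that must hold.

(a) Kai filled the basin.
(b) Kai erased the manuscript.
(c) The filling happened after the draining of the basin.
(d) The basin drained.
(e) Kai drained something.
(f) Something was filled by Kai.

(a) Not entailed — Kai filled the briefcase, not the basin; the basin belongs to the draining event.
(b) Not entailed — 'was erasing' is progressive on an accomplishment; it does not entail the completed 'erased'.
(c) Entailed — the narrative places the draining before the filling.
(d) Entailed — 'Kai drained the basin' is causative; it entails the inchoative 'the basin drained'.
(e) Entailed — every conjunct here is already in the original draining event.
(f) Entailed — the original entails any weakening of itself; this just drops 'during the break' and generalizes the patient.

(c), (d), (e), (f)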